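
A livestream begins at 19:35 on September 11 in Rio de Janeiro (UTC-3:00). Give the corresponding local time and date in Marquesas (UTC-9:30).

Marquesas is 6:30 behind Rio de Janeiro.
Shift by the zone difference: 19:35 − 6:30 = 13:05 on Sep 11 in Marquesas.

13:05 on September 11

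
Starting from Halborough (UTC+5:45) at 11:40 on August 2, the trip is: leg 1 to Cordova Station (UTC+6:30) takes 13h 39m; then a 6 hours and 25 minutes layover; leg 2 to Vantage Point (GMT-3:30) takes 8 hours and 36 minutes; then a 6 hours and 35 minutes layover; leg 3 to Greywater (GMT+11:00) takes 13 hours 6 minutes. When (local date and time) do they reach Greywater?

17:16 on Aug 4

Convert departure to UTC: 11:40 − 5:45 = 05:55 UTC on Aug 2.
Add 13 hours and 39 minutes leg 1 → 19:34 UTC.
Add 6 hours and 25 minutes layover in Cordova Station → 01:59 UTC (Aug 3).
Add 8 hours and 36 minutes leg 2 → 10:35 UTC.
Add 6 hours 35 minutes layover in Vantage Point → 17:10 UTC.
Add 13 hours and 6 minutes leg 3 → 06:16 UTC (Aug 4).
Greywater is UTC+11:00, so local arrival = 06:16 + 11:00 = 17:16 on Aug 4.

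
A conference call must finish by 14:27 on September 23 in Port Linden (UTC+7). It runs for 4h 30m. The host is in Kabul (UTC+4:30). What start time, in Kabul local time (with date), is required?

Target end time in UTC: 14:27 − 7:00 = 07:27 on Sep 23.
Subtract 4 hours and 30 minutes → start 02:57 UTC on Sep 23.
Kabul is UTC+4:30: 02:57 + 4:30 = 07:27 on Sep 23.

07:27 on September 23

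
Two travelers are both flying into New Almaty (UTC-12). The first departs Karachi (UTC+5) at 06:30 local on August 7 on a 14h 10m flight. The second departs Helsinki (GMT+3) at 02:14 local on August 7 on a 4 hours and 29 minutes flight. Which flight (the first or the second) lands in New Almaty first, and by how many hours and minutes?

Flight 1 in UTC: 06:30 − 5:00 = 01:30 on Aug 7.
+14 hours 10 minutes → arrive 15:40 UTC on Aug 7.
Flight 2 in UTC: 02:14 − 3:00 = 23:14 on Aug 6.
+4 hours and 29 minutes → arrive 03:43 UTC on Aug 7.
Flight 2 lands earlier by 11 hours 57 minutes.

the second, by 11 hours 57 minutes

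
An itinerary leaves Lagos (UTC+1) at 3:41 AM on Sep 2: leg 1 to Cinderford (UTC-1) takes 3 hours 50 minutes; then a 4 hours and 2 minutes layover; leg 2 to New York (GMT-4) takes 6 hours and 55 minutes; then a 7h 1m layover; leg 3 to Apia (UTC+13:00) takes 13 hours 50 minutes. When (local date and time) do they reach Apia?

Convert departure to UTC: 3:41 AM − 1:00 = 2:41 AM UTC on Sep 2.
Add 3 hours 50 minutes leg 1 → 6:31 AM UTC.
Add 4 hours 2 minutes layover in Cinderford → 10:33 AM UTC.
Add 6 hours 55 minutes leg 2 → 5:28 PM UTC.
Add 7 hours and 1 minute layover in New York → 12:29 AM UTC (Sep 3).
Add 13 hours 50 minutes leg 3 → 2:19 PM UTC.
Apia is UTC+13:00, so local arrival = 2:19 PM + 13:00 = 3:19 AM on Sep 4.

3:19 AM on Sep 4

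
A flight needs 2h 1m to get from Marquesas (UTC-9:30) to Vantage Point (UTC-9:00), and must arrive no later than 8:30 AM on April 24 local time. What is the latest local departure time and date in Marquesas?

Target arrival in UTC: 8:30 AM + 9:00 = 5:30 PM on Apr 24.
Subtract 2 hours 1 minute → departure 3:29 PM UTC on Apr 24.
Marquesas is UTC−9:30: 3:29 PM − 9:30 = 5:59 AM on Apr 24.

5:59 AM on April 24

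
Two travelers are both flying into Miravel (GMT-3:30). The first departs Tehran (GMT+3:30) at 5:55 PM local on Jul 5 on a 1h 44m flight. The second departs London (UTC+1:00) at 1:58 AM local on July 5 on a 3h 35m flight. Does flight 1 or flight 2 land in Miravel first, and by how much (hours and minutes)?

the second, by 11 hours 36 minutes

Flight 1 in UTC: 5:55 PM − 3:30 = 2:25 PM on Jul 5.
+1 hour 44 minutes → arrive 4:09 PM UTC on Jul 5.
Flight 2 in UTC: 1:58 AM − 1:00 = 12:58 AM on Jul 5.
+3 hours 35 minutes → arrive 4:33 AM UTC on Jul 5.
Flight 2 lands earlier by 11 hours 36 minutes.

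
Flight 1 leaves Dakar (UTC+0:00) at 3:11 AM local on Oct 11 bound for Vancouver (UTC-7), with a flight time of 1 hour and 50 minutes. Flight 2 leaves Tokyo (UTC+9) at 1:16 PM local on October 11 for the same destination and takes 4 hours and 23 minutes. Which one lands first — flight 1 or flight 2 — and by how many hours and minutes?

the first, by 3 hours 38 minutes

Flight 1 departs at 3:11 AM UTC (Oct 11).
+1 hour 50 minutes → arrive 5:01 AM UTC on Oct 11.
Flight 2 in UTC: 1:16 PM − 9:00 = 4:16 AM on Oct 11.
+4 hours 23 minutes → arrive 8:39 AM UTC on Oct 11.
Flight 1 lands earlier by 3 hours 38 minutes.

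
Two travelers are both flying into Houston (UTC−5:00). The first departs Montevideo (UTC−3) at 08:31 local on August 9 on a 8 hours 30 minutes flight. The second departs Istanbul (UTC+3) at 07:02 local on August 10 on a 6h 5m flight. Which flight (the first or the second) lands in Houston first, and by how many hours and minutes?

Flight 1 in UTC: 08:31 + 3:00 = 11:31 on Aug 9.
+8 hours and 30 minutes → arrive 20:01 UTC on Aug 9.
Flight 2 in UTC: 07:02 − 3:00 = 04:02 on Aug 10.
+6 hours and 5 minutes → arrive 10:07 UTC on Aug 10.
Flight 1 lands earlier by 14 hours 6 minutes.

the first, by 14 hours 6 minutes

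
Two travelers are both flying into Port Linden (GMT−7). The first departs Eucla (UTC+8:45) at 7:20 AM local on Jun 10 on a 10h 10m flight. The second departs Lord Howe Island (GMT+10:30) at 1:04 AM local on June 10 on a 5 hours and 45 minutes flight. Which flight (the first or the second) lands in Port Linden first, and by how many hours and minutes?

the second, by 12 hours 26 minutes

Flight 1 in UTC: 7:20 AM − 8:45 = 10:35 PM on Jun 9.
+10 hours 10 minutes → arrive 8:45 AM UTC on Jun 10.
Flight 2 in UTC: 1:04 AM − 10:30 = 2:34 PM on Jun 9.
+5 hours 45 minutes → arrive 8:19 PM UTC on Jun 9.
Flight 2 lands earlier by 12 hours 26 minutes.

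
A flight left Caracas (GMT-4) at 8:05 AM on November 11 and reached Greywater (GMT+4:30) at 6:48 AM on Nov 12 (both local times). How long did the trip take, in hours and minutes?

14 hours 13 minutes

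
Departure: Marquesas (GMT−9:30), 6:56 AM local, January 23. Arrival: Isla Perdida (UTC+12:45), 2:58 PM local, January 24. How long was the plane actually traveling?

9 hours 47 minutes

Departure in UTC: 6:56 AM + 9:30 = 4:26 PM on Jan 23.
Arrival in UTC: 2:58 PM − 12:45 = 2:13 AM on Jan 24.
Elapsed = 2:13 AM − 4:26 PM (+1 day) = 9 hours 47 minutes.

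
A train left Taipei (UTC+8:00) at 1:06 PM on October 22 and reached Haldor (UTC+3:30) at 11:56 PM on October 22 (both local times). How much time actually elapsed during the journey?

15 hours 20 minutes

Departure in UTC: 1:06 PM − 8:00 = 5:06 AM on Oct 22.
Arrival in UTC: 11:56 PM − 3:30 = 8:26 PM on Oct 22.
Elapsed = 8:26 PM − 5:06 AM = 15 hours 20 minutes.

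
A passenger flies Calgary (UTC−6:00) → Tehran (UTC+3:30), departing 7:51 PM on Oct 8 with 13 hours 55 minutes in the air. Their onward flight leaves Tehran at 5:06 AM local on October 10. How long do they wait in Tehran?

Convert departure to UTC: 7:51 PM + 6:00 = 1:51 AM UTC on Oct 9.
Add 13 hours 55 minutes flight time → 3:46 PM UTC.
Tehran is UTC+3:30, so local arrival = 3:46 PM + 3:30 = 7:16 PM on Oct 9.
Layover = 5:06 AM − 7:16 PM (+1 day) = 9 hours 50 minutes.

9 hours 50 minutes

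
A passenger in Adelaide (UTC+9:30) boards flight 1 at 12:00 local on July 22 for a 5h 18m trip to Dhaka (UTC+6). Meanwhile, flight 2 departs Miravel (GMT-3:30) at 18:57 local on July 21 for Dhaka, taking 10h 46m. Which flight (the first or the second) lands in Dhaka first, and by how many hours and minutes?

the first, by 1 hour 25 minutes

Flight 1 in UTC: 12:00 − 9:30 = 02:30 on Jul 22.
+5 hours 18 minutes → arrive 07:48 UTC on Jul 22.
Flight 2 in UTC: 18:57 + 3:30 = 22:27 on Jul 21.
+10 hours 46 minutes → arrive 09:13 UTC on Jul 22.
Flight 1 lands earlier by 1 hour 25 minutes.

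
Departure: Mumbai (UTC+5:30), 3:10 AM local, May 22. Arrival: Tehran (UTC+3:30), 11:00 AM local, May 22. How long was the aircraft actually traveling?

9 hours 50 minutes

Tehran is 2:00 behind Mumbai.
Clock-face elapsed time (ignoring zones) is 7 hours 50 minutes.
Actual elapsed = 7 hours 50 minutes + 2:00 = 9 hours 50 minutes.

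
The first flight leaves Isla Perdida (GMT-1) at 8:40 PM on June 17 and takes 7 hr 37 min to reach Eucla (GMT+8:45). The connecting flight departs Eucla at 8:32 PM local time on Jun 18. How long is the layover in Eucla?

6 hours 30 minutes

Convert departure to UTC: 8:40 PM + 1:00 = 9:40 PM UTC on Jun 17.
Add 7 hours 37 minutes flight time → 5:17 AM UTC (Jun 18).
Eucla is UTC+8:45, so local arrival = 5:17 AM + 8:45 = 2:02 PM on Jun 18.
Layover = 8:32 PM − 2:02 PM = 6 hours 30 minutes.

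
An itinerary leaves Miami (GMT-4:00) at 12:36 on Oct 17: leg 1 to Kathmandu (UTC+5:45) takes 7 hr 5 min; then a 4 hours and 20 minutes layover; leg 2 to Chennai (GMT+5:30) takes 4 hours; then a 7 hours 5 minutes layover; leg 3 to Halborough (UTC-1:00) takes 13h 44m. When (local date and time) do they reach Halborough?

03:50 on Oct 19

Convert departure to UTC: 12:36 + 4:00 = 16:36 UTC on Oct 17.
Add 7 hours 5 minutes leg 1 → 23:41 UTC.
Add 4 hours 20 minutes layover in Kathmandu → 04:01 UTC (Oct 18).
Add 4 hours leg 2 → 08:01 UTC.
Add 7 hours 5 minutes layover in Chennai → 15:06 UTC.
Add 13 hours 44 minutes leg 3 → 04:50 UTC (Oct 19).
Halborough is UTC−1:00, so local arrival = 04:50 − 1:00 = 03:50 on Oct 19.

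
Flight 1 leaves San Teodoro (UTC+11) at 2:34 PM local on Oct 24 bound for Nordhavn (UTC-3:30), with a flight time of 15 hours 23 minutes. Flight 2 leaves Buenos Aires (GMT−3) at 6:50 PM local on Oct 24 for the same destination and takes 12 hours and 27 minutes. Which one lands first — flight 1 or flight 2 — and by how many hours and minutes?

Flight 1 in UTC: 2:34 PM − 11:00 = 3:34 AM on Oct 24.
+15 hours 23 minutes → arrive 6:57 PM UTC on Oct 24.
Flight 2 in UTC: 6:50 PM + 3:00 = 9:50 PM on Oct 24.
+12 hours 27 minutes → arrive 10:17 AM UTC on Oct 25.
Flight 1 lands earlier by 15 hours 20 minutes.

the first, by 15 hours 20 minutes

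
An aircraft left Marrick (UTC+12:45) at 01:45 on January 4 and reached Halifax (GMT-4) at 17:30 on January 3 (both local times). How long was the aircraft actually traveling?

Departure in UTC: 01:45 − 12:45 = 13:00 on Jan 3.
Arrival in UTC: 17:30 + 4:00 = 21:30 on Jan 3.
Elapsed = 21:30 − 13:00 = 8 hours 30 minutes.

8 hours 30 minutes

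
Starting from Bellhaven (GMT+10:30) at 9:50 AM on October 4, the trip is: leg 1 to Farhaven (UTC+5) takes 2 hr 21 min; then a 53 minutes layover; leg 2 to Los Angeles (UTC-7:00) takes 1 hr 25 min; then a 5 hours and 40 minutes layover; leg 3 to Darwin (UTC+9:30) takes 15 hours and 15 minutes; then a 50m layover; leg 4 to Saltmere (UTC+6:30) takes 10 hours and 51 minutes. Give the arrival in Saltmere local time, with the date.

7:05 PM on Oct 5

Convert departure to UTC: 9:50 AM − 10:30 = 11:20 PM UTC on Oct 3.
Add 2 hours and 21 minutes leg 1 → 1:41 AM UTC (Oct 4).
Add 53 minutes layover in Farhaven → 2:34 AM UTC.
Add 1 hour 25 minutes leg 2 → 3:59 AM UTC.
Add 5 hours 40 minutes layover in Los Angeles → 9:39 AM UTC.
Add 15 hours and 15 minutes leg 3 → 12:54 AM UTC (Oct 5).
Add 50 minutes layover in Darwin → 1:44 AM UTC.
Add 10 hours and 51 minutes leg 4 → 12:35 PM UTC.
Saltmere is UTC+6:30, so local arrival = 12:35 PM + 6:30 = 7:05 PM on Oct 5.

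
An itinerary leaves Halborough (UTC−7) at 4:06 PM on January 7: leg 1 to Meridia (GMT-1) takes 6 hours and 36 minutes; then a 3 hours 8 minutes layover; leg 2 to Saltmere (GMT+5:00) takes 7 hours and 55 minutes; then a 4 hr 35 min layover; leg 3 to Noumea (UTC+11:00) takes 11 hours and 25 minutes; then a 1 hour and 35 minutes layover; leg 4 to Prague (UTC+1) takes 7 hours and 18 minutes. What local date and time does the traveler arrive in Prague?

6:38 PM on January 9

Convert departure to UTC: 4:06 PM + 7:00 = 11:06 PM UTC on Jan 7.
Add 6 hours 36 minutes leg 1 → 5:42 AM UTC (Jan 8).
Add 3 hours 8 minutes layover in Meridia → 8:50 AM UTC.
Add 7 hours and 55 minutes leg 2 → 4:45 PM UTC.
Add 4 hours and 35 minutes layover in Saltmere → 9:20 PM UTC.
Add 11 hours and 25 minutes leg 3 → 8:45 AM UTC (Jan 9).
Add 1 hour 35 minutes layover in Noumea → 10:20 AM UTC.
Add 7 hours 18 minutes leg 4 → 5:38 PM UTC.
Prague is UTC+1:00, so local arrival = 5:38 PM + 1:00 = 6:38 PM on Jan 9.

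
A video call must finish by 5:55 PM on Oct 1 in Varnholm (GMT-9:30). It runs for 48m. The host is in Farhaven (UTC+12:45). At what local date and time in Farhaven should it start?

Target end time in UTC: 5:55 PM + 9:30 = 3:25 AM on Oct 2.
Subtract 48 minutes → start 2:37 AM UTC on Oct 2.
Farhaven is UTC+12:45: 2:37 AM + 12:45 = 3:22 PM on Oct 2.

3:22 PM on Oct 2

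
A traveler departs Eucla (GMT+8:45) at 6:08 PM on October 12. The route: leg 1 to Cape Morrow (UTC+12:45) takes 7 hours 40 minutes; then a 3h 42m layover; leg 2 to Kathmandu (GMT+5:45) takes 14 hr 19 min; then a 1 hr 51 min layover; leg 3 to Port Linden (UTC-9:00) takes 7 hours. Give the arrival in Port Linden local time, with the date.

Convert departure to UTC: 6:08 PM − 8:45 = 9:23 AM UTC on Oct 12.
Add 7 hours 40 minutes leg 1 → 5:03 PM UTC.
Add 3 hours 42 minutes layover in Cape Morrow → 8:45 PM UTC.
Add 14 hours and 19 minutes leg 2 → 11:04 AM UTC (Oct 13).
Add 1 hour and 51 minutes layover in Kathmandu → 12:55 PM UTC.
Add 7 hours leg 3 → 7:55 PM UTC.
Port Linden is UTC−9:00, so local arrival = 7:55 PM − 9:00 = 10:55 AM on Oct 13.

10:55 AM on October 13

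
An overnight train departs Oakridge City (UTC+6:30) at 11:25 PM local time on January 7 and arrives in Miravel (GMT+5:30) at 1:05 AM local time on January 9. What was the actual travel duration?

Departure in UTC: 11:25 PM − 6:30 = 4:55 PM on Jan 7.
Arrival in UTC: 1:05 AM − 5:30 = 7:35 PM on Jan 8.
Elapsed = 7:35 PM − 4:55 PM (+1 day) = 26 hours 40 minutes.

26 hours 40 minutes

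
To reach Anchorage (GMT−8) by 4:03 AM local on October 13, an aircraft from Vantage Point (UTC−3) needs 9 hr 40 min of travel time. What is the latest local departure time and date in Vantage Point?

Target arrival in UTC: 4:03 AM + 8:00 = 12:03 PM on Oct 13.
Subtract 9 hours and 40 minutes → departure 2:23 AM UTC on Oct 13.
Vantage Point is UTC−3:00: 2:23 AM − 3:00 = 11:23 PM on Oct 12.

11:23 PM on October 12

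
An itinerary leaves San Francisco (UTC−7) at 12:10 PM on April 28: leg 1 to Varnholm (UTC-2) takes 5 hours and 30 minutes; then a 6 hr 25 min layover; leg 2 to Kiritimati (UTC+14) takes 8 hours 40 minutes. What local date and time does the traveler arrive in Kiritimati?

Convert departure to UTC: 12:10 PM + 7:00 = 7:10 PM UTC on Apr 28.
Add 5 hours 30 minutes leg 1 → 12:40 AM UTC (Apr 29).
Add 6 hours and 25 minutes layover in Varnholm → 7:05 AM UTC.
Add 8 hours 40 minutes leg 2 → 3:45 PM UTC.
Kiritimati is UTC+14:00, so local arrival = 3:45 PM + 14:00 = 5:45 AM on Apr 30.

5:45 AM on Apr 30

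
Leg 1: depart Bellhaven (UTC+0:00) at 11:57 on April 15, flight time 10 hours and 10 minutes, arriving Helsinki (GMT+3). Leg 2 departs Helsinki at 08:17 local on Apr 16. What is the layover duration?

7 hours 10 minutes

Bellhaven is at UTC+0, so departure is already 11:57 UTC on Apr 15.
Add 10 hours 10 minutes flight time → 22:07 UTC.
Helsinki is UTC+3:00, so local arrival = 22:07 + 3:00 = 01:07 on Apr 16.
Layover = 08:17 − 01:07 = 7 hours 10 minutes.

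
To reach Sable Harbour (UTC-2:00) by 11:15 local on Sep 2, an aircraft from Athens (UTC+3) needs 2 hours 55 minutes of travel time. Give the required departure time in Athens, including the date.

13:20 on September 2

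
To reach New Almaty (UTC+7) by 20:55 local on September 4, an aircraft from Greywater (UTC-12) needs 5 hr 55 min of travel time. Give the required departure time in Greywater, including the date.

20:00 on September 3

Target arrival in UTC: 20:55 − 7:00 = 13:55 on Sep 4.
Subtract 5 hours 55 minutes → departure 08:00 UTC on Sep 4.
Greywater is UTC−12:00: 08:00 − 12:00 = 20:00 on Sep 3.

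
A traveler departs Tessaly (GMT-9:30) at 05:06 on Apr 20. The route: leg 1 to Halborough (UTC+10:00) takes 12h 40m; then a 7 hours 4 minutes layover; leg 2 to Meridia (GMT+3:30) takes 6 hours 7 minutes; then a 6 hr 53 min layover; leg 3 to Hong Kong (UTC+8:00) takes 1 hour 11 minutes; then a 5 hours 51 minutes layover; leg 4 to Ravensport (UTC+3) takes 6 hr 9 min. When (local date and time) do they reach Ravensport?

Convert departure to UTC: 05:06 + 9:30 = 14:36 UTC on Apr 20.
Add 12 hours 40 minutes leg 1 → 03:16 UTC (Apr 21).
Add 7 hours and 4 minutes layover in Halborough → 10:20 UTC.
Add 6 hours 7 minutes leg 2 → 16:27 UTC.
Add 6 hours and 53 minutes layover in Meridia → 23:20 UTC.
Add 1 hour and 11 minutes leg 3 → 00:31 UTC (Apr 22).
Add 5 hours 51 minutes layover in Hong Kong → 06:22 UTC.
Add 6 hours and 9 minutes leg 4 → 12:31 UTC.
Ravensport is UTC+3:00, so local arrival = 12:31 + 3:00 = 15:31 on Apr 22.

15:31 on April 22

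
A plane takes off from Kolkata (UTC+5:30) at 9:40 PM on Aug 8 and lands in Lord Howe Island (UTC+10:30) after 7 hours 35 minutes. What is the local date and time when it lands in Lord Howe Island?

Convert departure to UTC: 9:40 PM − 5:30 = 4:10 PM UTC on Aug 8.
Add 7 hours 35 minutes travel time → 11:45 PM UTC.
Lord Howe Island is UTC+10:30, so local arrival = 11:45 PM + 10:30 = 10:15 AM on Aug 9.

10:15 AM on Aug 9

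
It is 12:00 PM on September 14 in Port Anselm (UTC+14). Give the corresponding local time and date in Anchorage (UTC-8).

2:00 PM on September 13

Anchorage is 22:00 behind Port Anselm.
Shift by the zone difference: 12:00 PM − 22:00 = 2:00 PM on Sep 13 in Anchorage.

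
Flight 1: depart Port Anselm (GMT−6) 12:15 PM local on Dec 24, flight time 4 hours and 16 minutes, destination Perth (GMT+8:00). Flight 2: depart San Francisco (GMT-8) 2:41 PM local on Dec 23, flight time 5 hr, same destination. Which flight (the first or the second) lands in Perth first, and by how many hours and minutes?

the second, by 18 hours 50 minutes

Flight 1 in UTC: 12:15 PM + 6:00 = 6:15 PM on Dec 24.
+4 hours and 16 minutes → arrive 10:31 PM UTC on Dec 24.
Flight 2 in UTC: 2:41 PM + 8:00 = 10:41 PM on Dec 23.
+5 hours → arrive 3:41 AM UTC on Dec 24.
Flight 2 lands earlier by 18 hours 50 minutes.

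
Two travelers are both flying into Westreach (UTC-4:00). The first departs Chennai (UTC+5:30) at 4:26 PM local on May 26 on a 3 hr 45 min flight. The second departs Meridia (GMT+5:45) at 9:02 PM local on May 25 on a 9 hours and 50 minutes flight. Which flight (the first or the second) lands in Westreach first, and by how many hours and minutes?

Flight 1 in UTC: 4:26 PM − 5:30 = 10:56 AM on May 26.
+3 hours 45 minutes → arrive 2:41 PM UTC on May 26.
Flight 2 in UTC: 9:02 PM − 5:45 = 3:17 PM on May 25.
+9 hours and 50 minutes → arrive 1:07 AM UTC on May 26.
Flight 2 lands earlier by 13 hours 34 minutes.

the second, by 13 hours 34 minutes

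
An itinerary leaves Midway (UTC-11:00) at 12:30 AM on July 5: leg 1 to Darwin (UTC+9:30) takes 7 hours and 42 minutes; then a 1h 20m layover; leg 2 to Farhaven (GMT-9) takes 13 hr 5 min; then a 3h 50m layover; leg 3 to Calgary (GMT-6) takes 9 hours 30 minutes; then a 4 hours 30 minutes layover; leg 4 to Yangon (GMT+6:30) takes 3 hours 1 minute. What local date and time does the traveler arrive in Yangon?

12:58 PM on July 7

Convert departure to UTC: 12:30 AM + 11:00 = 11:30 AM UTC on Jul 5.
Add 7 hours 42 minutes leg 1 → 7:12 PM UTC.
Add 1 hour and 20 minutes layover in Darwin → 8:32 PM UTC.
Add 13 hours and 5 minutes leg 2 → 9:37 AM UTC (Jul 6).
Add 3 hours 50 minutes layover in Farhaven → 1:27 PM UTC.
Add 9 hours 30 minutes leg 3 → 10:57 PM UTC.
Add 4 hours and 30 minutes layover in Calgary → 3:27 AM UTC (Jul 7).
Add 3 hours and 1 minute leg 4 → 6:28 AM UTC.
Yangon is UTC+6:30, so local arrival = 6:28 AM + 6:30 = 12:58 PM on Jul 7.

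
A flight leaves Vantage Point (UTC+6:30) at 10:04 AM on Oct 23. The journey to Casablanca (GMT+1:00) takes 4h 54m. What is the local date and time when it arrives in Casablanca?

9:28 AM on October 23

Convert departure to UTC: 10:04 AM − 6:30 = 3:34 AM UTC on Oct 23.
Add 4 hours and 54 minutes travel time → 8:28 AM UTC.
Casablanca is UTC+1:00, so local arrival = 8:28 AM + 1:00 = 9:28 AM on Oct 23.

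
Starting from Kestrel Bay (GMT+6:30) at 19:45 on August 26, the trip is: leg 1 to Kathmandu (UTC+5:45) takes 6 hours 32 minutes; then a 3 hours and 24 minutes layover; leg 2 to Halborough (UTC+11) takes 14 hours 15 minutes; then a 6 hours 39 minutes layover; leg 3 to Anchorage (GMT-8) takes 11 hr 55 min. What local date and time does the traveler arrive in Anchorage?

00:00 on August 28

Convert departure to UTC: 19:45 − 6:30 = 13:15 UTC on Aug 26.
Add 6 hours 32 minutes leg 1 → 19:47 UTC.
Add 3 hours and 24 minutes layover in Kathmandu → 23:11 UTC.
Add 14 hours 15 minutes leg 2 → 13:26 UTC (Aug 27).
Add 6 hours and 39 minutes layover in Halborough → 20:05 UTC.
Add 11 hours and 55 minutes leg 3 → 08:00 UTC (Aug 28).
Anchorage is UTC−8:00, so local arrival = 08:00 − 8:00 = 00:00 on Aug 28.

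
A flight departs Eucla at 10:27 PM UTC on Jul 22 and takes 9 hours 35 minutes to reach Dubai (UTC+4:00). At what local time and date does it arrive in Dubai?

12:02 PM on July 23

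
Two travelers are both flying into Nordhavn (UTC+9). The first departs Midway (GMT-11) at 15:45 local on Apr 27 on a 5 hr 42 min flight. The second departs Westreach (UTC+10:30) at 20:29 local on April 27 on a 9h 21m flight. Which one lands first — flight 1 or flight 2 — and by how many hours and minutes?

Flight 1 in UTC: 15:45 + 11:00 = 02:45 on Apr 28.
+5 hours and 42 minutes → arrive 08:27 UTC on Apr 28.
Flight 2 in UTC: 20:29 − 10:30 = 09:59 on Apr 27.
+9 hours 21 minutes → arrive 19:20 UTC on Apr 27.
Flight 2 lands earlier by 13 hours 7 minutes.

the second, by 13 hours 7 minutes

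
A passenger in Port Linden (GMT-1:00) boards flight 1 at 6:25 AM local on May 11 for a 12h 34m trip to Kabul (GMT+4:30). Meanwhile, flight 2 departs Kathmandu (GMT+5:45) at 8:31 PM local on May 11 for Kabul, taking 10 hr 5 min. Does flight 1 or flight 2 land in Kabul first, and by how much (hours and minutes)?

the first, by 4 hours 52 minutes

Flight 1 in UTC: 6:25 AM + 1:00 = 7:25 AM on May 11.
+12 hours and 34 minutes → arrive 7:59 PM UTC on May 11.
Flight 2 in UTC: 8:31 PM − 5:45 = 2:46 PM on May 11.
+10 hours 5 minutes → arrive 12:51 AM UTC on May 12.
Flight 1 lands earlier by 4 hours 52 minutes.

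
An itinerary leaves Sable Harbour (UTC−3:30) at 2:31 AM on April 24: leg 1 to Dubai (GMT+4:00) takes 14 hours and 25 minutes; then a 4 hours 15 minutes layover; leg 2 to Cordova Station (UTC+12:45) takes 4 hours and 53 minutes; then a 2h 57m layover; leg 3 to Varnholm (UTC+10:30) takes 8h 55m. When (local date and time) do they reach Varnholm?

Convert departure to UTC: 2:31 AM + 3:30 = 6:01 AM UTC on Apr 24.
Add 14 hours 25 minutes leg 1 → 8:26 PM UTC.
Add 4 hours 15 minutes layover in Dubai → 12:41 AM UTC (Apr 25).
Add 4 hours and 53 minutes leg 2 → 5:34 AM UTC.
Add 2 hours 57 minutes layover in Cordova Station → 8:31 AM UTC.
Add 8 hours and 55 minutes leg 3 → 5:26 PM UTC.
Varnholm is UTC+10:30, so local arrival = 5:26 PM + 10:30 = 3:56 AM on Apr 26.

3:56 AM on Apr 26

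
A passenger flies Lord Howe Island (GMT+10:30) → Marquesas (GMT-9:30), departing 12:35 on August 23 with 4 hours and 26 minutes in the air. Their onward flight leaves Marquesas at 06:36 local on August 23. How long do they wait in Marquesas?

Convert departure to UTC: 12:35 − 10:30 = 02:05 UTC on Aug 23.
Add 4 hours and 26 minutes flight time → 06:31 UTC.
Marquesas is UTC−9:30, so local arrival = 06:31 − 9:30 = 21:01 on Aug 22.
Layover = 06:36 − 21:01 (+1 day) = 9 hours 35 minutes.

9 hours 35 minutes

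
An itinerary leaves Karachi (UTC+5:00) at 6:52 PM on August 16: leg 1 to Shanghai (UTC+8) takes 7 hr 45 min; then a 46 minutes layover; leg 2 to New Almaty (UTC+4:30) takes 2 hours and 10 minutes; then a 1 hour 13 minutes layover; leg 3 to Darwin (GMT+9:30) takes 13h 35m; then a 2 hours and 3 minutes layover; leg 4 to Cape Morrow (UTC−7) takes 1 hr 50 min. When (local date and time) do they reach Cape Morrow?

12:14 PM on August 17

Convert departure to UTC: 6:52 PM − 5:00 = 1:52 PM UTC on Aug 16.
Add 7 hours and 45 minutes leg 1 → 9:37 PM UTC.
Add 46 minutes layover in Shanghai → 10:23 PM UTC.
Add 2 hours 10 minutes leg 2 → 12:33 AM UTC (Aug 17).
Add 1 hour and 13 minutes layover in New Almaty → 1:46 AM UTC.
Add 13 hours and 35 minutes leg 3 → 3:21 PM UTC.
Add 2 hours 3 minutes layover in Darwin → 5:24 PM UTC.
Add 1 hour 50 minutes leg 4 → 7:14 PM UTC.
Cape Morrow is UTC−7:00, so local arrival = 7:14 PM − 7:00 = 12:14 PM on Aug 17.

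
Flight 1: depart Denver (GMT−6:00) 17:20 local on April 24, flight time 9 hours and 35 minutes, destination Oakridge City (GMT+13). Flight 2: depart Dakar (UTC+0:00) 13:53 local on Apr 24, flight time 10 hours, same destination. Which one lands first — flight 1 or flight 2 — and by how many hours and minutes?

the second, by 9 hours 2 minutes

Flight 1 in UTC: 17:20 + 6:00 = 23:20 on Apr 24.
+9 hours 35 minutes → arrive 08:55 UTC on Apr 25.
Flight 2 departs at 13:53 UTC (Apr 24).
+10 hours → arrive 23:53 UTC on Apr 24.
Flight 2 lands earlier by 9 hours 2 minutes.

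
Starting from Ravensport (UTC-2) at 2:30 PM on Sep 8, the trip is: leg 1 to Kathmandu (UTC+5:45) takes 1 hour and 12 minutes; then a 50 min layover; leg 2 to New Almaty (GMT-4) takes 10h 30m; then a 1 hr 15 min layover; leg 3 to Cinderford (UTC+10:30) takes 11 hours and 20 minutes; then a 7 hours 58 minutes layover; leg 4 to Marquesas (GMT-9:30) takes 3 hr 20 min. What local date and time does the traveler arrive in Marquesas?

Convert departure to UTC: 2:30 PM + 2:00 = 4:30 PM UTC on Sep 8.
Add 1 hour and 12 minutes leg 1 → 5:42 PM UTC.
Add 50 minutes layover in Kathmandu → 6:32 PM UTC.
Add 10 hours and 30 minutes leg 2 → 5:02 AM UTC (Sep 9).
Add 1 hour and 15 minutes layover in New Almaty → 6:17 AM UTC.
Add 11 hours 20 minutes leg 3 → 5:37 PM UTC.
Add 7 hours and 58 minutes layover in Cinderford → 1:35 AM UTC (Sep 10).
Add 3 hours 20 minutes leg 4 → 4:55 AM UTC.
Marquesas is UTC−9:30, so local arrival = 4:55 AM − 9:30 = 7:25 PM on Sep 9.

7:25 PM on September 9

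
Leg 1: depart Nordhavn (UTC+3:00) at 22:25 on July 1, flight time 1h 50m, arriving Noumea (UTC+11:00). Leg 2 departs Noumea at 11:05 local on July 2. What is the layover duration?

2 hours 50 minutes

Convert departure to UTC: 22:25 − 3:00 = 19:25 UTC on Jul 1.
Add 1 hour and 50 minutes flight time → 21:15 UTC.
Noumea is UTC+11:00, so local arrival = 21:15 + 11:00 = 08:15 on Jul 2.
Layover = 11:05 − 08:15 = 2 hours 50 minutes.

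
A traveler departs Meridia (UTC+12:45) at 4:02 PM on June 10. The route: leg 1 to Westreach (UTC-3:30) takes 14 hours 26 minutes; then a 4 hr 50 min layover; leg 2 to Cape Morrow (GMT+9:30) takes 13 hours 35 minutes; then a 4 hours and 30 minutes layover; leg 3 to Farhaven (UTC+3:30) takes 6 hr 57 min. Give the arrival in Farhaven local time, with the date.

Convert departure to UTC: 4:02 PM − 12:45 = 3:17 AM UTC on Jun 10.
Add 14 hours and 26 minutes leg 1 → 5:43 PM UTC.
Add 4 hours 50 minutes layover in Westreach → 10:33 PM UTC.
Add 13 hours 35 minutes leg 2 → 12:08 PM UTC (Jun 11).
Add 4 hours and 30 minutes layover in Cape Morrow → 4:38 PM UTC.
Add 6 hours 57 minutes leg 3 → 11:35 PM UTC.
Farhaven is UTC+3:30, so local arrival = 11:35 PM + 3:30 = 3:05 AM on Jun 12.

3:05 AM on June 12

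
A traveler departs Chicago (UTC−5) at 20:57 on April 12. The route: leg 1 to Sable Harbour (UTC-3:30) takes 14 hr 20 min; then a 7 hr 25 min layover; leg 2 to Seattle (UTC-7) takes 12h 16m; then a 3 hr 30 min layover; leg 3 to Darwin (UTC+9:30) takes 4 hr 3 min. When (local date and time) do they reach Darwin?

05:01 on April 15

Convert departure to UTC: 20:57 + 5:00 = 01:57 UTC on Apr 13.
Add 14 hours and 20 minutes leg 1 → 16:17 UTC.
Add 7 hours and 25 minutes layover in Sable Harbour → 23:42 UTC.
Add 12 hours 16 minutes leg 2 → 11:58 UTC (Apr 14).
Add 3 hours 30 minutes layover in Seattle → 15:28 UTC.
Add 4 hours 3 minutes leg 3 → 19:31 UTC.
Darwin is UTC+9:30, so local arrival = 19:31 + 9:30 = 05:01 on Apr 15.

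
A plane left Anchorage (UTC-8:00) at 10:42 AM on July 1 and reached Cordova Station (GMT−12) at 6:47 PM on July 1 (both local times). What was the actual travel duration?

12 hours 5 minutes

Cordova Station is 4:00 behind Anchorage.
Clock-face elapsed time (ignoring zones) is 8 hours 5 minutes.
Actual elapsed = 8 hours 5 minutes + 4:00 = 12 hours 5 minutes.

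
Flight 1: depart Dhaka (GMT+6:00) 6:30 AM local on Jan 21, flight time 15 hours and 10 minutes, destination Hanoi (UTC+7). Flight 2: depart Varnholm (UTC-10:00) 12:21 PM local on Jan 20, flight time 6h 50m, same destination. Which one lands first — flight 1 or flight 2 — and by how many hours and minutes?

Flight 1 in UTC: 6:30 AM − 6:00 = 12:30 AM on Jan 21.
+15 hours 10 minutes → arrive 3:40 PM UTC on Jan 21.
Flight 2 in UTC: 12:21 PM + 10:00 = 10:21 PM on Jan 20.
+6 hours and 50 minutes → arrive 5:11 AM UTC on Jan 21.
Flight 2 lands earlier by 10 hours 29 minutes.

the second, by 10 hours 29 minutes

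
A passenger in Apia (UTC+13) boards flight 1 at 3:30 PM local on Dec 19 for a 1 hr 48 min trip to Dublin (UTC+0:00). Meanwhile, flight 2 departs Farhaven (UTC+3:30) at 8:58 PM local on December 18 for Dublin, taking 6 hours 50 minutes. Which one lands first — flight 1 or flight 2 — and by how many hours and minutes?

the second, by 4 hours

Flight 1 in UTC: 3:30 PM − 13:00 = 2:30 AM on Dec 19.
+1 hour 48 minutes → arrive 4:18 AM UTC on Dec 19.
Flight 2 in UTC: 8:58 PM − 3:30 = 5:28 PM on Dec 18.
+6 hours and 50 minutes → arrive 12:18 AM UTC on Dec 19.
Flight 2 lands earlier by 4 hours.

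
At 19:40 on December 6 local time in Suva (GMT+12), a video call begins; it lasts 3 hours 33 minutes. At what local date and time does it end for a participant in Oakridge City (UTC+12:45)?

23:58 on Dec 6

Convert start to UTC: 19:40 − 12:00 = 07:40 UTC on Dec 6.
Add 3 hours and 33 minutes duration → 11:13 UTC.
Oakridge City is UTC+12:45, so local end time = 11:13 + 12:45 = 23:58 on Dec 6.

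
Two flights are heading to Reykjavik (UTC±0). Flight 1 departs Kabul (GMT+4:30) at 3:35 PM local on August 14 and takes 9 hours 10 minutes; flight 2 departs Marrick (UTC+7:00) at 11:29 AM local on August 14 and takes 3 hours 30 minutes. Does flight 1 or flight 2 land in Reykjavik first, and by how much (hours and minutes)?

the second, by 12 hours 16 minutes

Flight 1 in UTC: 3:35 PM − 4:30 = 11:05 AM on Aug 14.
+9 hours 10 minutes → arrive 8:15 PM UTC on Aug 14.
Flight 2 in UTC: 11:29 AM − 7:00 = 4:29 AM on Aug 14.
+3 hours 30 minutes → arrive 7:59 AM UTC on Aug 14.
Flight 2 lands earlier by 12 hours 16 minutes.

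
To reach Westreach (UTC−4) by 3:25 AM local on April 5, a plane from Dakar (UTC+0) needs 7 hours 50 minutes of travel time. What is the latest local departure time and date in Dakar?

11:35 PM on April 4

Target arrival in UTC: 3:25 AM + 4:00 = 7:25 AM on Apr 5.
Subtract 7 hours and 50 minutes → departure 11:35 PM UTC on Apr 4.
Dakar is UTC+0, so departure is 11:35 PM on Apr 4.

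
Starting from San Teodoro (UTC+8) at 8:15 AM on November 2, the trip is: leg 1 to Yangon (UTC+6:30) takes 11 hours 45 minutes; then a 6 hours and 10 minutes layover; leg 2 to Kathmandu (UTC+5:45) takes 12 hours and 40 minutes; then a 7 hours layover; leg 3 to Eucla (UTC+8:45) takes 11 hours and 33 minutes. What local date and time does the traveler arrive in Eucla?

Convert departure to UTC: 8:15 AM − 8:00 = 12:15 AM UTC on Nov 2.
Add 11 hours and 45 minutes leg 1 → 12:00 PM UTC.
Add 6 hours and 10 minutes layover in Yangon → 6:10 PM UTC.
Add 12 hours and 40 minutes leg 2 → 6:50 AM UTC (Nov 3).
Add 7 hours layover in Kathmandu → 1:50 PM UTC.
Add 11 hours 33 minutes leg 3 → 1:23 AM UTC (Nov 4).
Eucla is UTC+8:45, so local arrival = 1:23 AM + 8:45 = 10:08 AM on Nov 4.

10:08 AM on November 4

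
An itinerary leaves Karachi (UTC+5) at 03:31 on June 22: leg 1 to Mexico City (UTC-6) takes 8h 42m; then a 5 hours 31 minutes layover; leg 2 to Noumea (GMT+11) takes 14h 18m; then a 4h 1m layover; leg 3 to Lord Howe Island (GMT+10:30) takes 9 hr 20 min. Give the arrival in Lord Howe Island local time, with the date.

Convert departure to UTC: 03:31 − 5:00 = 22:31 UTC on Jun 21.
Add 8 hours and 42 minutes leg 1 → 07:13 UTC (Jun 22).
Add 5 hours and 31 minutes layover in Mexico City → 12:44 UTC.
Add 14 hours 18 minutes leg 2 → 03:02 UTC (Jun 23).
Add 4 hours and 1 minute layover in Noumea → 07:03 UTC.
Add 9 hours and 20 minutes leg 3 → 16:23 UTC.
Lord Howe Island is UTC+10:30, so local arrival = 16:23 + 10:30 = 02:53 on Jun 24.

02:53 on June 24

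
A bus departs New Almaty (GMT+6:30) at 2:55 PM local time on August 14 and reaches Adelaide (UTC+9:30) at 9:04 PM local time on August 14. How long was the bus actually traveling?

3 hours 9 minutes

Departure in UTC: 2:55 PM − 6:30 = 8:25 AM on Aug 14.
Arrival in UTC: 9:04 PM − 9:30 = 11:34 AM on Aug 14.
Elapsed = 11:34 AM − 8:25 AM = 3 hours 9 minutes.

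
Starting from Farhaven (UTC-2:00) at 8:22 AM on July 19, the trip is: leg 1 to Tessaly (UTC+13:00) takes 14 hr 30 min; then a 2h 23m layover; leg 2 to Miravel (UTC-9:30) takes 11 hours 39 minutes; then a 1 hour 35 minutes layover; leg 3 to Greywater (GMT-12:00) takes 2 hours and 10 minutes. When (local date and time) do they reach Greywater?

Convert departure to UTC: 8:22 AM + 2:00 = 10:22 AM UTC on Jul 19.
Add 14 hours 30 minutes leg 1 → 12:52 AM UTC (Jul 20).
Add 2 hours and 23 minutes layover in Tessaly → 3:15 AM UTC.
Add 11 hours 39 minutes leg 2 → 2:54 PM UTC.
Add 1 hour 35 minutes layover in Miravel → 4:29 PM UTC.
Add 2 hours and 10 minutes leg 3 → 6:39 PM UTC.
Greywater is UTC−12:00, so local arrival = 6:39 PM − 12:00 = 6:39 AM on Jul 20.

6:39 AM on July 20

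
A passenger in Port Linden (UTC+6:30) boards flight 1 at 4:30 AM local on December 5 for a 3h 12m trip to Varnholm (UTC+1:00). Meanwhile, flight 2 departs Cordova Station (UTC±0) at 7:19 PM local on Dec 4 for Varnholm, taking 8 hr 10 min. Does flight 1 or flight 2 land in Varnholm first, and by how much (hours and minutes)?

Flight 1 in UTC: 4:30 AM − 6:30 = 10:00 PM on Dec 4.
+3 hours and 12 minutes → arrive 1:12 AM UTC on Dec 5.
Flight 2 departs at 7:19 PM UTC (Dec 4).
+8 hours 10 minutes → arrive 3:29 AM UTC on Dec 5.
Flight 1 lands earlier by 2 hours 17 minutes.

the first, by 2 hours 17 minutes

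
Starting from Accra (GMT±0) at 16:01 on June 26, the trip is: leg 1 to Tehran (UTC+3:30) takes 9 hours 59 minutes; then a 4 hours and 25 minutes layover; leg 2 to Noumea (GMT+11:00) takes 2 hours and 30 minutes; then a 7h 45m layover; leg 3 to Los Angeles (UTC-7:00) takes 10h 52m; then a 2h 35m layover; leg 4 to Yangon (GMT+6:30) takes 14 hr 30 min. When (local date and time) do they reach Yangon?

03:07 on Jun 29

Accra is at UTC+0, so departure is already 16:01 UTC on Jun 26.
Add 9 hours and 59 minutes leg 1 → 02:00 UTC (Jun 27).
Add 4 hours and 25 minutes layover in Tehran → 06:25 UTC.
Add 2 hours 30 minutes leg 2 → 08:55 UTC.
Add 7 hours and 45 minutes layover in Noumea → 16:40 UTC.
Add 10 hours and 52 minutes leg 3 → 03:32 UTC (Jun 28).
Add 2 hours 35 minutes layover in Los Angeles → 06:07 UTC.
Add 14 hours 30 minutes leg 4 → 20:37 UTC.
Yangon is UTC+6:30, so local arrival = 20:37 + 6:30 = 03:07 on Jun 29.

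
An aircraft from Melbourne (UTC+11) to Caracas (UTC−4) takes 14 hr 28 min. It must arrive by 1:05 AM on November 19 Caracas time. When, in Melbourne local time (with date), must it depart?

1:37 AM on November 19

Target arrival in UTC: 1:05 AM + 4:00 = 5:05 AM on Nov 19.
Subtract 14 hours and 28 minutes → departure 2:37 PM UTC on Nov 18.
Melbourne is UTC+11:00: 2:37 PM + 11:00 = 1:37 AM on Nov 19.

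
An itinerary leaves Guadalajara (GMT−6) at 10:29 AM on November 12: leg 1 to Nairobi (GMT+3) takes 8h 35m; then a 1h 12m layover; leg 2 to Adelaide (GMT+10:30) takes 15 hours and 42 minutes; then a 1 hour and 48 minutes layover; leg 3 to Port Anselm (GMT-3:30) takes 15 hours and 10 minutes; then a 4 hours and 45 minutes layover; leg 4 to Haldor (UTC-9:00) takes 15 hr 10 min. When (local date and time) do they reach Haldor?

Convert departure to UTC: 10:29 AM + 6:00 = 4:29 PM UTC on Nov 12.
Add 8 hours 35 minutes leg 1 → 1:04 AM UTC (Nov 13).
Add 1 hour and 12 minutes layover in Nairobi → 2:16 AM UTC.
Add 15 hours 42 minutes leg 2 → 5:58 PM UTC.
Add 1 hour and 48 minutes layover in Adelaide → 7:46 PM UTC.
Add 15 hours 10 minutes leg 3 → 10:56 AM UTC (Nov 14).
Add 4 hours 45 minutes layover in Port Anselm → 3:41 PM UTC.
Add 15 hours 10 minutes leg 4 → 6:51 AM UTC (Nov 15).
Haldor is UTC−9:00, so local arrival = 6:51 AM − 9:00 = 9:51 PM on Nov 14.

9:51 PM on Nov 14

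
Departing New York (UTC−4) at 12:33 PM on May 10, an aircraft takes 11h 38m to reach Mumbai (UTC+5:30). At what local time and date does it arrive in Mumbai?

Convert departure to UTC: 12:33 PM + 4:00 = 4:33 PM UTC on May 10.
Add 11 hours and 38 minutes travel time → 4:11 AM UTC (May 11).
Mumbai is UTC+5:30, so local arrival = 4:11 AM + 5:30 = 9:41 AM on May 11.

9:41 AM on May 11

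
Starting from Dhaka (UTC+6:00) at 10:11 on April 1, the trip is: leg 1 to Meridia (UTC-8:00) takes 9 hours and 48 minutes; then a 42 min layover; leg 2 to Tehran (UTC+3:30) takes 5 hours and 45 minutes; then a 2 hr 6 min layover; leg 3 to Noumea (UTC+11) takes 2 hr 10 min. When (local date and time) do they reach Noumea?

11:42 on Apr 2

Convert departure to UTC: 10:11 − 6:00 = 04:11 UTC on Apr 1.
Add 9 hours 48 minutes leg 1 → 13:59 UTC.
Add 42 minutes layover in Meridia → 14:41 UTC.
Add 5 hours 45 minutes leg 2 → 20:26 UTC.
Add 2 hours 6 minutes layover in Tehran → 22:32 UTC.
Add 2 hours 10 minutes leg 3 → 00:42 UTC (Apr 2).
Noumea is UTC+11:00, so local arrival = 00:42 + 11:00 = 11:42 on Apr 2.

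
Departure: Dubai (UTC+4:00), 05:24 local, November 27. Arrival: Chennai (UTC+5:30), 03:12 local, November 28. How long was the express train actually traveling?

Chennai is 1:30 ahead of Dubai.
Clock-face elapsed time (ignoring zones) is 21 hours 48 minutes.
Actual elapsed = 21 hours 48 minutes − 1:30 = 20 hours 18 minutes.

20 hours 18 minutes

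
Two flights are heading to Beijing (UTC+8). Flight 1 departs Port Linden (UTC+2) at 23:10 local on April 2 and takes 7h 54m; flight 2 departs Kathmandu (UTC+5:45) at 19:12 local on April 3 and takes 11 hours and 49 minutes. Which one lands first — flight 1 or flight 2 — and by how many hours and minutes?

Flight 1 in UTC: 23:10 − 2:00 = 21:10 on Apr 2.
+7 hours 54 minutes → arrive 05:04 UTC on Apr 3.
Flight 2 in UTC: 19:12 − 5:45 = 13:27 on Apr 3.
+11 hours and 49 minutes → arrive 01:16 UTC on Apr 4.
Flight 1 lands earlier by 20 hours 12 minutes.

the first, by 20 hours 12 minutes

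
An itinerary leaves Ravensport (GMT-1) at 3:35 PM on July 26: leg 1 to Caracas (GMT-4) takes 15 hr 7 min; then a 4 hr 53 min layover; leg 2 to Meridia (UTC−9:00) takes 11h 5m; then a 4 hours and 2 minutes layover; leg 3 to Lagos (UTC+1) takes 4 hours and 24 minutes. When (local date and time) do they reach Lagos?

Convert departure to UTC: 3:35 PM + 1:00 = 4:35 PM UTC on Jul 26.
Add 15 hours 7 minutes leg 1 → 7:42 AM UTC (Jul 27).
Add 4 hours 53 minutes layover in Caracas → 12:35 PM UTC.
Add 11 hours 5 minutes leg 2 → 11:40 PM UTC.
Add 4 hours 2 minutes layover in Meridia → 3:42 AM UTC (Jul 28).
Add 4 hours and 24 minutes leg 3 → 8:06 AM UTC.
Lagos is UTC+1:00, so local arrival = 8:06 AM + 1:00 = 9:06 AM on Jul 28.

9:06 AM on July 28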